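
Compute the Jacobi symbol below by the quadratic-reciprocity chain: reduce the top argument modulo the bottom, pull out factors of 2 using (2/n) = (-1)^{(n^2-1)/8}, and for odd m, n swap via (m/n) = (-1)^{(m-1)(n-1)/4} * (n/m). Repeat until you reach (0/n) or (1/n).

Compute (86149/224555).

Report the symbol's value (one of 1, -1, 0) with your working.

-1

flip (86149/224555) -> (224555/86149): both odd, 86149 mod 4 = 1, 224555 mod 4 = 3, so the flip contributes +1; sign now +1
(224555/86149): 224555 mod 86149 = 52257, so (224555/86149) = (52257/86149)
flip (52257/86149) -> (86149/52257): both odd, 52257 mod 4 = 1, 86149 mod 4 = 1, so the flip contributes +1; sign now +1
(86149/52257): 86149 mod 52257 = 33892, so (86149/52257) = (33892/52257)
factor out 2^2: 33892 = 2^2·8473; with 52257 mod 8 = 1, (2/52257) = +1; sign now +1; continue with (8473/52257)
flip (8473/52257) -> (52257/8473): both odd, 8473 mod 4 = 1, 52257 mod 4 = 1, so the flip contributes +1; sign now +1
(52257/8473): 52257 mod 8473 = 1419, so (52257/8473) = (1419/8473)
flip (1419/8473) -> (8473/1419): both odd, 1419 mod 4 = 3, 8473 mod 4 = 1, so the flip contributes +1; sign now +1
(8473/1419): 8473 mod 1419 = 1378, so (8473/1419) = (1378/1419)
factor out 2^1: 1378 = 2^1·689; with 1419 mod 8 = 3, (2/1419) = -1; sign now -1; continue with (689/1419)
flip (689/1419) -> (1419/689): both odd, 689 mod 4 = 1, 1419 mod 4 = 3, so the flip contributes +1; sign now -1
(1419/689): 1419 mod 689 = 41, so (1419/689) = (41/689)
flip (41/689) -> (689/41): both odd, 41 mod 4 = 1, 689 mod 4 = 1, so the flip contributes +1; sign now -1
(689/41): 689 mod 41 = 33, so (689/41) = (33/41)
flip (33/41) -> (41/33): both odd, 33 mod 4 = 1, 41 mod 4 = 1, so the flip contributes +1; sign now -1
(41/33): 41 mod 33 = 8, so (41/33) = (8/33)
factor out 2^3: 8 = 2^3·1; with 33 mod 8 = 1, (2/33) = +1; sign now -1; continue with (1/33)
reached (1/33) = 1, so the symbol is -1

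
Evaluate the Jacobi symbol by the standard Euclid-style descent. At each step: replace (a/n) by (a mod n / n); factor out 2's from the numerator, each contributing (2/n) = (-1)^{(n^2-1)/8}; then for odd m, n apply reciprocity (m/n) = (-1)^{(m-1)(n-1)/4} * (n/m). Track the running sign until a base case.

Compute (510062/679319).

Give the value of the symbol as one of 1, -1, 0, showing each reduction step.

1

510062 = 2^1·255031; (2/679319) = +1 since 679319 mod 8 = 7, so (510062/679319) = (+1)^1·(255031/679319); sign now +1
reciprocity: (255031/679319) = -1·(679319/255031) since 255031 mod 4 = 3, 679319 mod 4 = 3; sign now -1
(679319/255031) = (169257/255031)   [reduce mod 255031]
reciprocity: (169257/255031) = +1·(255031/169257) since 169257 mod 4 = 1, 255031 mod 4 = 3; sign now -1
(255031/169257) = (85774/169257)   [reduce mod 169257]
85774 = 2^1·42887; (2/169257) = +1 since 169257 mod 8 = 1, so (85774/169257) = (+1)^1·(42887/169257); sign now -1
reciprocity: (42887/169257) = +1·(169257/42887) since 42887 mod 4 = 3, 169257 mod 4 = 1; sign now -1
(169257/42887) = (40596/42887)   [reduce mod 42887]
40596 = 2^2·10149; (2/42887) = +1 since 42887 mod 8 = 7, so (40596/42887) = (+1)^2·(10149/42887); sign now -1
reciprocity: (10149/42887) = +1·(42887/10149) since 10149 mod 4 = 1, 42887 mod 4 = 3; sign now -1
(42887/10149) = (2291/10149)   [reduce mod 10149]
reciprocity: (2291/10149) = +1·(10149/2291) since 2291 mod 4 = 3, 10149 mod 4 = 1; sign now -1
(10149/2291) = (985/2291)   [reduce mod 2291]
reciprocity: (985/2291) = +1·(2291/985) since 985 mod 4 = 1, 2291 mod 4 = 3; sign now -1
(2291/985) = (321/985)   [reduce mod 985]
reciprocity: (321/985) = +1·(985/321) since 321 mod 4 = 1, 985 mod 4 = 1; sign now -1
(985/321) = (22/321)   [reduce mod 321]
22 = 2^1·11; (2/321) = +1 since 321 mod 8 = 1, so (22/321) = (+1)^1·(11/321); sign now -1
reciprocity: (11/321) = +1·(321/11) since 11 mod 4 = 3, 321 mod 4 = 1; sign now -1
(321/11) = (2/11)   [reduce mod 11]
2 = 2^1·1; (2/11) = -1 since 11 mod 8 = 3, so (2/11) = (-1)^1·(1/11); sign now +1
(1/11) = 1; final value = sign = +1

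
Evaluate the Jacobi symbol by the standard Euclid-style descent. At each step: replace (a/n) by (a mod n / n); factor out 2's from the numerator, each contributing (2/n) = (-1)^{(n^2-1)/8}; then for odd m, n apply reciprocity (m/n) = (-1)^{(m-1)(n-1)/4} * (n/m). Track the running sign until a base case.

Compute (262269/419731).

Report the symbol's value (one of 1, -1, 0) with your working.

-1

flip (262269/419731) -> (419731/262269): both odd, 262269 mod 4 = 1, 419731 mod 4 = 3, so the flip contributes +1; sign now +1
(419731/262269): 419731 mod 262269 = 157462, so (419731/262269) = (157462/262269)
factor out 2^1: 157462 = 2^1·78731; with 262269 mod 8 = 5, (2/262269) = -1; sign now -1; continue with (78731/262269)
flip (78731/262269) -> (262269/78731): both odd, 78731 mod 4 = 3, 262269 mod 4 = 1, so the flip contributes +1; sign now -1
(262269/78731): 262269 mod 78731 = 26076, so (262269/78731) = (26076/78731)
factor out 2^2: 26076 = 2^2·6519; with 78731 mod 8 = 3, (2/78731) = -1; sign now -1; continue with (6519/78731)
flip (6519/78731) -> (78731/6519): both odd, 6519 mod 4 = 3, 78731 mod 4 = 3, so the flip contributes -1; sign now +1
(78731/6519): 78731 mod 6519 = 503, so (78731/6519) = (503/6519)
flip (503/6519) -> (6519/503): both odd, 503 mod 4 = 3, 6519 mod 4 = 3, so the flip contributes -1; sign now -1
(6519/503): 6519 mod 503 = 483, so (6519/503) = (483/503)
flip (483/503) -> (503/483): both odd, 483 mod 4 = 3, 503 mod 4 = 3, so the flip contributes -1; sign now +1
(503/483): 503 mod 483 = 20, so (503/483) = (20/483)
factor out 2^2: 20 = 2^2·5; with 483 mod 8 = 3, (2/483) = -1; sign now +1; continue with (5/483)
flip (5/483) -> (483/5): both odd, 5 mod 4 = 1, 483 mod 4 = 3, so the flip contributes +1; sign now +1
(483/5): 483 mod 5 = 3, so (483/5) = (3/5)
flip (3/5) -> (5/3): both odd, 3 mod 4 = 3, 5 mod 4 = 1, so the flip contributes +1; sign now +1
(5/3): 5 mod 3 = 2, so (5/3) = (2/3)
factor out 2^1: 2 = 2^1·1; with 3 mod 8 = 3, (2/3) = -1; sign now -1; continue with (1/3)
reached (1/3) = 1, so the symbol is -1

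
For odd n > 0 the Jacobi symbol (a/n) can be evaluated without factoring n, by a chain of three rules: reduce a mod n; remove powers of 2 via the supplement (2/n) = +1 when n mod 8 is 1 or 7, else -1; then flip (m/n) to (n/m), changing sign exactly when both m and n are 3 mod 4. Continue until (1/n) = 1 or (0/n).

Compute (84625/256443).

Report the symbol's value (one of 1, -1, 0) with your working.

reciprocity: (84625/256443) = +1·(256443/84625) since 84625 mod 4 = 1, 256443 mod 4 = 3; sign now +1
(256443/84625) = (2568/84625)   [reduce mod 84625]
2568 = 2^3·321; (2/84625) = +1 since 84625 mod 8 = 1, so (2568/84625) = (+1)^3·(321/84625); sign now +1
reciprocity: (321/84625) = +1·(84625/321) since 321 mod 4 = 1, 84625 mod 4 = 1; sign now +1
(84625/321) = (202/321)   [reduce mod 321]
202 = 2^1·101; (2/321) = +1 since 321 mod 8 = 1, so (202/321) = (+1)^1·(101/321); sign now +1
reciprocity: (101/321) = +1·(321/101) since 101 mod 4 = 1, 321 mod 4 = 1; sign now +1
(321/101) = (18/101)   [reduce mod 101]
18 = 2^1·9; (2/101) = -1 since 101 mod 8 = 5, so (18/101) = (-1)^1·(9/101); sign now -1
reciprocity: (9/101) = +1·(101/9) since 9 mod 4 = 1, 101 mod 4 = 1; sign now -1
(101/9) = (2/9)   [reduce mod 9]
2 = 2^1·1; (2/9) = +1 since 9 mod 8 = 1, so (2/9) = (+1)^1·(1/9); sign now -1
(1/9) = 1; final value = sign = -1

-1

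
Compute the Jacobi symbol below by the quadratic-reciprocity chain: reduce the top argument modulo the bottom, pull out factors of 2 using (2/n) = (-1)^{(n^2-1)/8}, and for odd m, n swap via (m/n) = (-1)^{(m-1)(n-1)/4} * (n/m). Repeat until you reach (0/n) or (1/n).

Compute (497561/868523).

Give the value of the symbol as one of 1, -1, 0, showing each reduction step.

-1

reciprocity: (497561/868523) = +1·(868523/497561) since 497561 mod 4 = 1, 868523 mod 4 = 3; sign now +1
(868523/497561) = (370962/497561)   [reduce mod 497561]
370962 = 2^1·185481; (2/497561) = +1 since 497561 mod 8 = 1, so (370962/497561) = (+1)^1·(185481/497561); sign now +1
reciprocity: (185481/497561) = +1·(497561/185481) since 185481 mod 4 = 1, 497561 mod 4 = 1; sign now +1
(497561/185481) = (126599/185481)   [reduce mod 185481]
reciprocity: (126599/185481) = +1·(185481/126599) since 126599 mod 4 = 3, 185481 mod 4 = 1; sign now +1
(185481/126599) = (58882/126599)   [reduce mod 126599]
58882 = 2^1·29441; (2/126599) = +1 since 126599 mod 8 = 7, so (58882/126599) = (+1)^1·(29441/126599); sign now +1
reciprocity: (29441/126599) = +1·(126599/29441) since 29441 mod 4 = 1, 126599 mod 4 = 3; sign now +1
(126599/29441) = (8835/29441)   [reduce mod 29441]
reciprocity: (8835/29441) = +1·(29441/8835) since 8835 mod 4 = 3, 29441 mod 4 = 1; sign now +1
(29441/8835) = (2936/8835)   [reduce mod 8835]
2936 = 2^3·367; (2/8835) = -1 since 8835 mod 8 = 3, so (2936/8835) = (-1)^3·(367/8835); sign now -1
reciprocity: (367/8835) = -1·(8835/367) since 367 mod 4 = 3, 8835 mod 4 = 3; sign now +1
(8835/367) = (27/367)   [reduce mod 367]
reciprocity: (27/367) = -1·(367/27) since 27 mod 4 = 3, 367 mod 4 = 3; sign now -1
(367/27) = (16/27)   [reduce mod 27]
16 = 2^4·1; (2/27) = -1 since 27 mod 8 = 3, so (16/27) = (-1)^4·(1/27); sign now -1
(1/27) = 1; final value = sign = -1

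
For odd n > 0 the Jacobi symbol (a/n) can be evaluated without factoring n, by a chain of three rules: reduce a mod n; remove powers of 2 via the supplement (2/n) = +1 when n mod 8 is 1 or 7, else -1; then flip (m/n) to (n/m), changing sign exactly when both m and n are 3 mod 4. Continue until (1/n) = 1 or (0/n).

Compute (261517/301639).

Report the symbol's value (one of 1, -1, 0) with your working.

1

flip (261517/301639) -> (301639/261517): both odd, 261517 mod 4 = 1, 301639 mod 4 = 3, so the flip contributes +1; sign now +1
(301639/261517): 301639 mod 261517 = 40122, so (301639/261517) = (40122/261517)
factor out 2^1: 40122 = 2^1·20061; with 261517 mod 8 = 5, (2/261517) = -1; sign now -1; continue with (20061/261517)
flip (20061/261517) -> (261517/20061): both odd, 20061 mod 4 = 1, 261517 mod 4 = 1, so the flip contributes +1; sign now -1
(261517/20061): 261517 mod 20061 = 724, so (261517/20061) = (724/20061)
factor out 2^2: 724 = 2^2·181; with 20061 mod 8 = 5, (2/20061) = -1; sign now -1; continue with (181/20061)
flip (181/20061) -> (20061/181): both odd, 181 mod 4 = 1, 20061 mod 4 = 1, so the flip contributes +1; sign now -1
(20061/181): 20061 mod 181 = 151, so (20061/181) = (151/181)
flip (151/181) -> (181/151): both odd, 151 mod 4 = 3, 181 mod 4 = 1, so the flip contributes +1; sign now -1
(181/151): 181 mod 151 = 30, so (181/151) = (30/151)
factor out 2^1: 30 = 2^1·15; with 151 mod 8 = 7, (2/151) = +1; sign now -1; continue with (15/151)
flip (15/151) -> (151/15): both odd, 15 mod 4 = 3, 151 mod 4 = 3, so the flip contributes -1; sign now +1
(151/15): 151 mod 15 = 1, so (151/15) = (1/15)
reached (1/15) = 1, so the symbol is +1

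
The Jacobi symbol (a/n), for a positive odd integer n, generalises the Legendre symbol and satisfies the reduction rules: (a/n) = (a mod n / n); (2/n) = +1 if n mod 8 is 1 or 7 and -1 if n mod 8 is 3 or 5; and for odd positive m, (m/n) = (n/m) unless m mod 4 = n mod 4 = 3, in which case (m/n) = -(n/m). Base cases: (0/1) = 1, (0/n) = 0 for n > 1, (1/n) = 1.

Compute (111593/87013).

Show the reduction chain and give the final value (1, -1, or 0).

-1

(111593/87013) = (24580/87013)   [reduce mod 87013]
24580 = 2^2·6145; (2/87013) = -1 since 87013 mod 8 = 5, so (24580/87013) = (-1)^2·(6145/87013); sign now +1
reciprocity: (6145/87013) = +1·(87013/6145) since 6145 mod 4 = 1, 87013 mod 4 = 1; sign now +1
(87013/6145) = (983/6145)   [reduce mod 6145]
reciprocity: (983/6145) = +1·(6145/983) since 983 mod 4 = 3, 6145 mod 4 = 1; sign now +1
(6145/983) = (247/983)   [reduce mod 983]
reciprocity: (247/983) = -1·(983/247) since 247 mod 4 = 3, 983 mod 4 = 3; sign now -1
(983/247) = (242/247)   [reduce mod 247]
242 = 2^1·121; (2/247) = +1 since 247 mod 8 = 7, so (242/247) = (+1)^1·(121/247); sign now -1
reciprocity: (121/247) = +1·(247/121) since 121 mod 4 = 1, 247 mod 4 = 3; sign now -1
(247/121) = (5/121)   [reduce mod 121]
reciprocity: (5/121) = +1·(121/5) since 5 mod 4 = 1, 121 mod 4 = 1; sign now -1
(121/5) = (1/5)   [reduce mod 5]
(1/5) = 1; final value = sign = -1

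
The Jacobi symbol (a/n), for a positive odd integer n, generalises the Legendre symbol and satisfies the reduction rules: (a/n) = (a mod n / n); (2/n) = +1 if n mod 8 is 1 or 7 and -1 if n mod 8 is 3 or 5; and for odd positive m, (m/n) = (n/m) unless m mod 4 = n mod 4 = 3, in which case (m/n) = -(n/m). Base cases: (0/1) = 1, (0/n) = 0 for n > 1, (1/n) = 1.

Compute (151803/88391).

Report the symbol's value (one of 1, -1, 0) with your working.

(151803/88391) = (63412/88391)   [reduce mod 88391]
63412 = 2^2·15853; (2/88391) = +1 since 88391 mod 8 = 7, so (63412/88391) = (+1)^2·(15853/88391); sign now +1
reciprocity: (15853/88391) = +1·(88391/15853) since 15853 mod 4 = 1, 88391 mod 4 = 3; sign now +1
(88391/15853) = (9126/15853)   [reduce mod 15853]
9126 = 2^1·4563; (2/15853) = -1 since 15853 mod 8 = 5, so (9126/15853) = (-1)^1·(4563/15853); sign now -1
reciprocity: (4563/15853) = +1·(15853/4563) since 4563 mod 4 = 3, 15853 mod 4 = 1; sign now -1
(15853/4563) = (2164/4563)   [reduce mod 4563]
2164 = 2^2·541; (2/4563) = -1 since 4563 mod 8 = 3, so (2164/4563) = (-1)^2·(541/4563); sign now -1
reciprocity: (541/4563) = +1·(4563/541) since 541 mod 4 = 1, 4563 mod 4 = 3; sign now -1
(4563/541) = (235/541)   [reduce mod 541]
reciprocity: (235/541) = +1·(541/235) since 235 mod 4 = 3, 541 mod 4 = 1; sign now -1
(541/235) = (71/235)   [reduce mod 235]
reciprocity: (71/235) = -1·(235/71) since 71 mod 4 = 3, 235 mod 4 = 3; sign now +1
(235/71) = (22/71)   [reduce mod 71]
22 = 2^1·11; (2/71) = +1 since 71 mod 8 = 7, so (22/71) = (+1)^1·(11/71); sign now +1
reciprocity: (11/71) = -1·(71/11) since 11 mod 4 = 3, 71 mod 4 = 3; sign now -1
(71/11) = (5/11)   [reduce mod 11]
reciprocity: (5/11) = +1·(11/5) since 5 mod 4 = 1, 11 mod 4 = 3; sign now -1
(11/5) = (1/5)   [reduce mod 5]
(1/5) = 1; final value = sign = -1

-1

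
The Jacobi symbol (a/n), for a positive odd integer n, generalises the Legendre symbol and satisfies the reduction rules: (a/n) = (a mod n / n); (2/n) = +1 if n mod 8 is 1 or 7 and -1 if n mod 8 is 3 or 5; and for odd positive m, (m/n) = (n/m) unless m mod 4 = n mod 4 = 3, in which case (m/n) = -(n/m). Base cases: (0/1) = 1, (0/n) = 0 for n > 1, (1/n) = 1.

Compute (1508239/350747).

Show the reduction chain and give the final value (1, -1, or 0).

(1508239/350747): 1508239 mod 350747 = 105251, so (1508239/350747) = (105251/350747)
flip (105251/350747) -> (350747/105251): both odd, 105251 mod 4 = 3, 350747 mod 4 = 3, so the flip contributes -1; sign now -1
(350747/105251): 350747 mod 105251 = 34994, so (350747/105251) = (34994/105251)
factor out 2^1: 34994 = 2^1·17497; with 105251 mod 8 = 3, (2/105251) = -1; sign now +1; continue with (17497/105251)
flip (17497/105251) -> (105251/17497): both odd, 17497 mod 4 = 1, 105251 mod 4 = 3, so the flip contributes +1; sign now +1
(105251/17497): 105251 mod 17497 = 269, so (105251/17497) = (269/17497)
flip (269/17497) -> (17497/269): both odd, 269 mod 4 = 1, 17497 mod 4 = 1, so the flip contributes +1; sign now +1
(17497/269): 17497 mod 269 = 12, so (17497/269) = (12/269)
factor out 2^2: 12 = 2^2·3; with 269 mod 8 = 5, (2/269) = -1; sign now +1; continue with (3/269)
flip (3/269) -> (269/3): both odd, 3 mod 4 = 3, 269 mod 4 = 1, so the flip contributes +1; sign now +1
(269/3): 269 mod 3 = 2, so (269/3) = (2/3)
factor out 2^1: 2 = 2^1·1; with 3 mod 8 = 3, (2/3) = -1; sign now -1; continue with (1/3)
reached (1/3) = 1, so the symbol is -1

-1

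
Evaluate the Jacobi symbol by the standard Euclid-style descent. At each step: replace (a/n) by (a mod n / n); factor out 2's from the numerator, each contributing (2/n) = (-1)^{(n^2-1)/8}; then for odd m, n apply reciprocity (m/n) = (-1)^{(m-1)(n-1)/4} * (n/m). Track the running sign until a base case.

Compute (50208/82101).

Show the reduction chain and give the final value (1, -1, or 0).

0

50208 = 2^5·1569; (2/82101) = -1 since 82101 mod 8 = 5, so (50208/82101) = (-1)^5·(1569/82101); sign now -1
reciprocity: (1569/82101) = +1·(82101/1569) since 1569 mod 4 = 1, 82101 mod 4 = 1; sign now -1
(82101/1569) = (513/1569)   [reduce mod 1569]
reciprocity: (513/1569) = +1·(1569/513) since 513 mod 4 = 1, 1569 mod 4 = 1; sign now -1
(1569/513) = (30/513)   [reduce mod 513]
30 = 2^1·15; (2/513) = +1 since 513 mod 8 = 1, so (30/513) = (+1)^1·(15/513); sign now -1
reciprocity: (15/513) = +1·(513/15) since 15 mod 4 = 3, 513 mod 4 = 1; sign now -1
(513/15) = (3/15)   [reduce mod 15]
reciprocity: (3/15) = -1·(15/3) since 3 mod 4 = 3, 15 mod 4 = 3; sign now +1
(15/3) = (0/3)   [reduce mod 3]
(0/3) = 0   [gcd(a, n) > 1]; final value = 0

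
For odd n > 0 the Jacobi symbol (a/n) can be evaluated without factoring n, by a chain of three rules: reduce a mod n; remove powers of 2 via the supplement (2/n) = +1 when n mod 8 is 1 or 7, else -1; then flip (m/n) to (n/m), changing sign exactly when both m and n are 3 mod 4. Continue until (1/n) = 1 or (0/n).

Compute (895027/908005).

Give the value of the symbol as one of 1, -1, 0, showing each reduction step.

0

reciprocity: (895027/908005) = +1·(908005/895027) since 895027 mod 4 = 3, 908005 mod 4 = 1; sign now +1
(908005/895027) = (12978/895027)   [reduce mod 895027]
12978 = 2^1·6489; (2/895027) = -1 since 895027 mod 8 = 3, so (12978/895027) = (-1)^1·(6489/895027); sign now -1
reciprocity: (6489/895027) = +1·(895027/6489) since 6489 mod 4 = 1, 895027 mod 4 = 3; sign now -1
(895027/6489) = (6034/6489)   [reduce mod 6489]
6034 = 2^1·3017; (2/6489) = +1 since 6489 mod 8 = 1, so (6034/6489) = (+1)^1·(3017/6489); sign now -1
reciprocity: (3017/6489) = +1·(6489/3017) since 3017 mod 4 = 1, 6489 mod 4 = 1; sign now -1
(6489/3017) = (455/3017)   [reduce mod 3017]
reciprocity: (455/3017) = +1·(3017/455) since 455 mod 4 = 3, 3017 mod 4 = 1; sign now -1
(3017/455) = (287/455)   [reduce mod 455]
reciprocity: (287/455) = -1·(455/287) since 287 mod 4 = 3, 455 mod 4 = 3; sign now +1
(455/287) = (168/287)   [reduce mod 287]
168 = 2^3·21; (2/287) = +1 since 287 mod 8 = 7, so (168/287) = (+1)^3·(21/287); sign now +1
reciprocity: (21/287) = +1·(287/21) since 21 mod 4 = 1, 287 mod 4 = 3; sign now +1
(287/21) = (14/21)   [reduce mod 21]
14 = 2^1·7; (2/21) = -1 since 21 mod 8 = 5, so (14/21) = (-1)^1·(7/21); sign now -1
reciprocity: (7/21) = +1·(21/7) since 7 mod 4 = 3, 21 mod 4 = 1; sign now -1
(21/7) = (0/7)   [reduce mod 7]
(0/7) = 0   [gcd(a, n) > 1]; final value = 0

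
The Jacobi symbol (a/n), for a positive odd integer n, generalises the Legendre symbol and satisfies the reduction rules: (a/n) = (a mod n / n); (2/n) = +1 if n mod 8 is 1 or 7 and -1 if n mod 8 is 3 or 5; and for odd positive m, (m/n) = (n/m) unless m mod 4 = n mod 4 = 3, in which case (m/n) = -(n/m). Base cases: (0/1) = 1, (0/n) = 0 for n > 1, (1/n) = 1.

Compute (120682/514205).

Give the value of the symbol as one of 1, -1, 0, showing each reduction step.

-1

factor out 2^1: 120682 = 2^1·60341; with 514205 mod 8 = 5, (2/514205) = -1; sign now -1; continue with (60341/514205)
flip (60341/514205) -> (514205/60341): both odd, 60341 mod 4 = 1, 514205 mod 4 = 1, so the flip contributes +1; sign now -1
(514205/60341): 514205 mod 60341 = 31477, so (514205/60341) = (31477/60341)
flip (31477/60341) -> (60341/31477): both odd, 31477 mod 4 = 1, 60341 mod 4 = 1, so the flip contributes +1; sign now -1
(60341/31477): 60341 mod 31477 = 28864, so (60341/31477) = (28864/31477)
factor out 2^6: 28864 = 2^6·451; with 31477 mod 8 = 5, (2/31477) = -1; sign now -1; continue with (451/31477)
flip (451/31477) -> (31477/451): both odd, 451 mod 4 = 3, 31477 mod 4 = 1, so the flip contributes +1; sign now -1
(31477/451): 31477 mod 451 = 358, so (31477/451) = (358/451)
factor out 2^1: 358 = 2^1·179; with 451 mod 8 = 3, (2/451) = -1; sign now +1; continue with (179/451)
flip (179/451) -> (451/179): both odd, 179 mod 4 = 3, 451 mod 4 = 3, so the flip contributes -1; sign now -1
(451/179): 451 mod 179 = 93, so (451/179) = (93/179)
flip (93/179) -> (179/93): both odd, 93 mod 4 = 1, 179 mod 4 = 3, so the flip contributes +1; sign now -1
(179/93): 179 mod 93 = 86, so (179/93) = (86/93)
factor out 2^1: 86 = 2^1·43; with 93 mod 8 = 5, (2/93) = -1; sign now +1; continue with (43/93)
flip (43/93) -> (93/43): both odd, 43 mod 4 = 3, 93 mod 4 = 1, so the flip contributes +1; sign now +1
(93/43): 93 mod 43 = 7, so (93/43) = (7/43)
flip (7/43) -> (43/7): both odd, 7 mod 4 = 3, 43 mod 4 = 3, so the flip contributes -1; sign now -1
(43/7): 43 mod 7 = 1, so (43/7) = (1/7)
reached (1/7) = 1, so the symbol is -1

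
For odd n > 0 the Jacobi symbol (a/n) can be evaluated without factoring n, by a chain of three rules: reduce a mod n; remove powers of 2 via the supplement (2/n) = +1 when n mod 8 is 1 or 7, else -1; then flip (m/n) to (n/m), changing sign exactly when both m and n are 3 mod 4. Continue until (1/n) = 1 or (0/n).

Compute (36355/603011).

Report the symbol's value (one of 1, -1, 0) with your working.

1

flip (36355/603011) -> (603011/36355): both odd, 36355 mod 4 = 3, 603011 mod 4 = 3, so the flip contributes -1; sign now -1
(603011/36355): 603011 mod 36355 = 21331, so (603011/36355) = (21331/36355)
flip (21331/36355) -> (36355/21331): both odd, 21331 mod 4 = 3, 36355 mod 4 = 3, so the flip contributes -1; sign now +1
(36355/21331): 36355 mod 21331 = 15024, so (36355/21331) = (15024/21331)
factor out 2^4: 15024 = 2^4·939; with 21331 mod 8 = 3, (2/21331) = -1; sign now +1; continue with (939/21331)
flip (939/21331) -> (21331/939): both odd, 939 mod 4 = 3, 21331 mod 4 = 3, so the flip contributes -1; sign now -1
(21331/939): 21331 mod 939 = 673, so (21331/939) = (673/939)
flip (673/939) -> (939/673): both odd, 673 mod 4 = 1, 939 mod 4 = 3, so the flip contributes +1; sign now -1
(939/673): 939 mod 673 = 266, so (939/673) = (266/673)
factor out 2^1: 266 = 2^1·133; with 673 mod 8 = 1, (2/673) = +1; sign now -1; continue with (133/673)
flip (133/673) -> (673/133): both odd, 133 mod 4 = 1, 673 mod 4 = 1, so the flip contributes +1; sign now -1
(673/133): 673 mod 133 = 8, so (673/133) = (8/133)
factor out 2^3: 8 = 2^3·1; with 133 mod 8 = 5, (2/133) = -1; sign now +1; continue with (1/133)
reached (1/133) = 1, so the symbol is +1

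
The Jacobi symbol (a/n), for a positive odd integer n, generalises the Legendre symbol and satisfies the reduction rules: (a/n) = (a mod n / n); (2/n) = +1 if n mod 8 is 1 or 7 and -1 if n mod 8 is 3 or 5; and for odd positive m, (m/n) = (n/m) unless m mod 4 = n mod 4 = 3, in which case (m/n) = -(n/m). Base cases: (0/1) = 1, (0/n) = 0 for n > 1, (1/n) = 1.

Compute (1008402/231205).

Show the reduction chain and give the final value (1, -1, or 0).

-1

(1008402/231205) = (83582/231205)   [reduce mod 231205]
83582 = 2^1·41791; (2/231205) = -1 since 231205 mod 8 = 5, so (83582/231205) = (-1)^1·(41791/231205); sign now -1
reciprocity: (41791/231205) = +1·(231205/41791) since 41791 mod 4 = 3, 231205 mod 4 = 1; sign now -1
(231205/41791) = (22250/41791)   [reduce mod 41791]
22250 = 2^1·11125; (2/41791) = +1 since 41791 mod 8 = 7, so (22250/41791) = (+1)^1·(11125/41791); sign now -1
reciprocity: (11125/41791) = +1·(41791/11125) since 11125 mod 4 = 1, 41791 mod 4 = 3; sign now -1
(41791/11125) = (8416/11125)   [reduce mod 11125]
8416 = 2^5·263; (2/11125) = -1 since 11125 mod 8 = 5, so (8416/11125) = (-1)^5·(263/11125); sign now +1
reciprocity: (263/11125) = +1·(11125/263) since 263 mod 4 = 3, 11125 mod 4 = 1; sign now +1
(11125/263) = (79/263)   [reduce mod 263]
reciprocity: (79/263) = -1·(263/79) since 79 mod 4 = 3, 263 mod 4 = 3; sign now -1
(263/79) = (26/79)   [reduce mod 79]
26 = 2^1·13; (2/79) = +1 since 79 mod 8 = 7, so (26/79) = (+1)^1·(13/79); sign now -1
reciprocity: (13/79) = +1·(79/13) since 13 mod 4 = 1, 79 mod 4 = 3; sign now -1
(79/13) = (1/13)   [reduce mod 13]
(1/13) = 1; final value = sign = -1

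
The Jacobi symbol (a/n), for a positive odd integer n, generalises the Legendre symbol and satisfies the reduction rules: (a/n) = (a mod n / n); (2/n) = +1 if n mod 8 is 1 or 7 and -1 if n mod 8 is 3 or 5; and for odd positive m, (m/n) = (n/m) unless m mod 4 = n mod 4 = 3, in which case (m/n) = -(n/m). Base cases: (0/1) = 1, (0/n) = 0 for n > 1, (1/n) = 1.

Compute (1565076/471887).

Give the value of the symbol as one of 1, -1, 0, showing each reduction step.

(1565076/471887): 1565076 mod 471887 = 149415, so (1565076/471887) = (149415/471887)
flip (149415/471887) -> (471887/149415): both odd, 149415 mod 4 = 3, 471887 mod 4 = 3, so the flip contributes -1; sign now -1
(471887/149415): 471887 mod 149415 = 23642, so (471887/149415) = (23642/149415)
factor out 2^1: 23642 = 2^1·11821; with 149415 mod 8 = 7, (2/149415) = +1; sign now -1; continue with (11821/149415)
flip (11821/149415) -> (149415/11821): both odd, 11821 mod 4 = 1, 149415 mod 4 = 3, so the flip contributes +1; sign now -1
(149415/11821): 149415 mod 11821 = 7563, so (149415/11821) = (7563/11821)
flip (7563/11821) -> (11821/7563): both odd, 7563 mod 4 = 3, 11821 mod 4 = 1, so the flip contributes +1; sign now -1
(11821/7563): 11821 mod 7563 = 4258, so (11821/7563) = (4258/7563)
factor out 2^1: 4258 = 2^1·2129; with 7563 mod 8 = 3, (2/7563) = -1; sign now +1; continue with (2129/7563)
flip (2129/7563) -> (7563/2129): both odd, 2129 mod 4 = 1, 7563 mod 4 = 3, so the flip contributes +1; sign now +1
(7563/2129): 7563 mod 2129 = 1176, so (7563/2129) = (1176/2129)
factor out 2^3: 1176 = 2^3·147; with 2129 mod 8 = 1, (2/2129) = +1; sign now +1; continue with (147/2129)
flip (147/2129) -> (2129/147): both odd, 147 mod 4 = 3, 2129 mod 4 = 1, so the flip contributes +1; sign now +1
(2129/147): 2129 mod 147 = 71, so (2129/147) = (71/147)
flip (71/147) -> (147/71): both odd, 71 mod 4 = 3, 147 mod 4 = 3, so the flip contributes -1; sign now -1
(147/71): 147 mod 71 = 5, so (147/71) = (5/71)
flip (5/71) -> (71/5): both odd, 5 mod 4 = 1, 71 mod 4 = 3, so the flip contributes +1; sign now -1
(71/5): 71 mod 5 = 1, so (71/5) = (1/5)
reached (1/5) = 1, so the symbol is -1

-1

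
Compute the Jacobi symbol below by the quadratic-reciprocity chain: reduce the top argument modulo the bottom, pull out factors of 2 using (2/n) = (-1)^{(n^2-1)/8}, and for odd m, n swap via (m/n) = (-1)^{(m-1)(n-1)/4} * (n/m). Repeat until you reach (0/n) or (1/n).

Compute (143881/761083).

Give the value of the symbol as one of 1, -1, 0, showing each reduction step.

reciprocity: (143881/761083) = +1·(761083/143881) since 143881 mod 4 = 1, 761083 mod 4 = 3; sign now +1
(761083/143881) = (41678/143881)   [reduce mod 143881]
41678 = 2^1·20839; (2/143881) = +1 since 143881 mod 8 = 1, so (41678/143881) = (+1)^1·(20839/143881); sign now +1
reciprocity: (20839/143881) = +1·(143881/20839) since 20839 mod 4 = 3, 143881 mod 4 = 1; sign now +1
(143881/20839) = (18847/20839)   [reduce mod 20839]
reciprocity: (18847/20839) = -1·(20839/18847) since 18847 mod 4 = 3, 20839 mod 4 = 3; sign now -1
(20839/18847) = (1992/18847)   [reduce mod 18847]
1992 = 2^3·249; (2/18847) = +1 since 18847 mod 8 = 7, so (1992/18847) = (+1)^3·(249/18847); sign now -1
reciprocity: (249/18847) = +1·(18847/249) since 249 mod 4 = 1, 18847 mod 4 = 3; sign now -1
(18847/249) = (172/249)   [reduce mod 249]
172 = 2^2·43; (2/249) = +1 since 249 mod 8 = 1, so (172/249) = (+1)^2·(43/249); sign now -1
reciprocity: (43/249) = +1·(249/43) since 43 mod 4 = 3, 249 mod 4 = 1; sign now -1
(249/43) = (34/43)   [reduce mod 43]
34 = 2^1·17; (2/43) = -1 since 43 mod 8 = 3, so (34/43) = (-1)^1·(17/43); sign now +1
reciprocity: (17/43) = +1·(43/17) since 17 mod 4 = 1, 43 mod 4 = 3; sign now +1
(43/17) = (9/17)   [reduce mod 17]
reciprocity: (9/17) = +1·(17/9) since 9 mod 4 = 1, 17 mod 4 = 1; sign now +1
(17/9) = (8/9)   [reduce mod 9]
8 = 2^3·1; (2/9) = +1 since 9 mod 8 = 1, so (8/9) = (+1)^3·(1/9); sign now +1
(1/9) = 1; final value = sign = +1

1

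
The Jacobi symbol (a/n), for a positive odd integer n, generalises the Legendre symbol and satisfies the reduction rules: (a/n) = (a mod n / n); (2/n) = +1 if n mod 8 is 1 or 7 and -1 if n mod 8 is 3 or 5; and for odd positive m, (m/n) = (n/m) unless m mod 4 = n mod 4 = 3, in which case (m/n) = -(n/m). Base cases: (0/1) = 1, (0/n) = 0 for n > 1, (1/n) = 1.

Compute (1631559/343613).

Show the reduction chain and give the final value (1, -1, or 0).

1

(1631559/343613): 1631559 mod 343613 = 257107, so (1631559/343613) = (257107/343613)
flip (257107/343613) -> (343613/257107): both odd, 257107 mod 4 = 3, 343613 mod 4 = 1, so the flip contributes +1; sign now +1
(343613/257107): 343613 mod 257107 = 86506, so (343613/257107) = (86506/257107)
factor out 2^1: 86506 = 2^1·43253; with 257107 mod 8 = 3, (2/257107) = -1; sign now -1; continue with (43253/257107)
flip (43253/257107) -> (257107/43253): both odd, 43253 mod 4 = 1, 257107 mod 4 = 3, so the flip contributes +1; sign now -1
(257107/43253): 257107 mod 43253 = 40842, so (257107/43253) = (40842/43253)
factor out 2^1: 40842 = 2^1·20421; with 43253 mod 8 = 5, (2/43253) = -1; sign now +1; continue with (20421/43253)
flip (20421/43253) -> (43253/20421): both odd, 20421 mod 4 = 1, 43253 mod 4 = 1, so the flip contributes +1; sign now +1
(43253/20421): 43253 mod 20421 = 2411, so (43253/20421) = (2411/20421)
flip (2411/20421) -> (20421/2411): both odd, 2411 mod 4 = 3, 20421 mod 4 = 1, so the flip contributes +1; sign now +1
(20421/2411): 20421 mod 2411 = 1133, so (20421/2411) = (1133/2411)
flip (1133/2411) -> (2411/1133): both odd, 1133 mod 4 = 1, 2411 mod 4 = 3, so the flip contributes +1; sign now +1
(2411/1133): 2411 mod 1133 = 145, so (2411/1133) = (145/1133)
flip (145/1133) -> (1133/145): both odd, 145 mod 4 = 1, 1133 mod 4 = 1, so the flip contributes +1; sign now +1
(1133/145): 1133 mod 145 = 118, so (1133/145) = (118/145)
factor out 2^1: 118 = 2^1·59; with 145 mod 8 = 1, (2/145) = +1; sign now +1; continue with (59/145)
flip (59/145) -> (145/59): both odd, 59 mod 4 = 3, 145 mod 4 = 1, so the flip contributes +1; sign now +1
(145/59): 145 mod 59 = 27, so (145/59) = (27/59)
flip (27/59) -> (59/27): both odd, 27 mod 4 = 3, 59 mod 4 = 3, so the flip contributes -1; sign now -1
(59/27): 59 mod 27 = 5, so (59/27) = (5/27)
flip (5/27) -> (27/5): both odd, 5 mod 4 = 1, 27 mod 4 = 3, so the flip contributes +1; sign now -1
(27/5): 27 mod 5 = 2, so (27/5) = (2/5)
factor out 2^1: 2 = 2^1·1; with 5 mod 8 = 5, (2/5) = -1; sign now +1; continue with (1/5)
reached (1/5) = 1, so the symbol is +1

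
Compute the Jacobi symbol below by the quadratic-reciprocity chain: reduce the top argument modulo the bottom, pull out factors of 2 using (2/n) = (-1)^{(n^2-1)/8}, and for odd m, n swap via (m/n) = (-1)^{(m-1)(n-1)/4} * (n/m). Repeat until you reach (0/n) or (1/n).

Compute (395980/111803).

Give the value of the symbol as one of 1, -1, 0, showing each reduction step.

-1

(395980/111803) = (60571/111803)   [reduce mod 111803]
reciprocity: (60571/111803) = -1·(111803/60571) since 60571 mod 4 = 3, 111803 mod 4 = 3; sign now -1
(111803/60571) = (51232/60571)   [reduce mod 60571]
51232 = 2^5·1601; (2/60571) = -1 since 60571 mod 8 = 3, so (51232/60571) = (-1)^5·(1601/60571); sign now +1
reciprocity: (1601/60571) = +1·(60571/1601) since 1601 mod 4 = 1, 60571 mod 4 = 3; sign now +1
(60571/1601) = (1334/1601)   [reduce mod 1601]
1334 = 2^1·667; (2/1601) = +1 since 1601 mod 8 = 1, so (1334/1601) = (+1)^1·(667/1601); sign now +1
reciprocity: (667/1601) = +1·(1601/667) since 667 mod 4 = 3, 1601 mod 4 = 1; sign now +1
(1601/667) = (267/667)   [reduce mod 667]
reciprocity: (267/667) = -1·(667/267) since 267 mod 4 = 3, 667 mod 4 = 3; sign now -1
(667/267) = (133/267)   [reduce mod 267]
reciprocity: (133/267) = +1·(267/133) since 133 mod 4 = 1, 267 mod 4 = 3; sign now -1
(267/133) = (1/133)   [reduce mod 133]
(1/133) = 1; final value = sign = -1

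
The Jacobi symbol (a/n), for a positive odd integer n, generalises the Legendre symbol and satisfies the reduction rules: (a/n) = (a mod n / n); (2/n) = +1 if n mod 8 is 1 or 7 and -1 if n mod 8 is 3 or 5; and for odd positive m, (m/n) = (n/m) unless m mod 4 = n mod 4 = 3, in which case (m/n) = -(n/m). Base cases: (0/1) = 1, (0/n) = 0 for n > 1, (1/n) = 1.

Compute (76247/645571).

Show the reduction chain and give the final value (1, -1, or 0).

1

flip (76247/645571) -> (645571/76247): both odd, 76247 mod 4 = 3, 645571 mod 4 = 3, so the flip contributes -1; sign now -1
(645571/76247): 645571 mod 76247 = 35595, so (645571/76247) = (35595/76247)
flip (35595/76247) -> (76247/35595): both odd, 35595 mod 4 = 3, 76247 mod 4 = 3, so the flip contributes -1; sign now +1
(76247/35595): 76247 mod 35595 = 5057, so (76247/35595) = (5057/35595)
flip (5057/35595) -> (35595/5057): both odd, 5057 mod 4 = 1, 35595 mod 4 = 3, so the flip contributes +1; sign now +1
(35595/5057): 35595 mod 5057 = 196, so (35595/5057) = (196/5057)
factor out 2^2: 196 = 2^2·49; with 5057 mod 8 = 1, (2/5057) = +1; sign now +1; continue with (49/5057)
flip (49/5057) -> (5057/49): both odd, 49 mod 4 = 1, 5057 mod 4 = 1, so the flip contributes +1; sign now +1
(5057/49): 5057 mod 49 = 10, so (5057/49) = (10/49)
factor out 2^1: 10 = 2^1·5; with 49 mod 8 = 1, (2/49) = +1; sign now +1; continue with (5/49)
flip (5/49) -> (49/5): both odd, 5 mod 4 = 1, 49 mod 4 = 1, so the flip contributes +1; sign now +1
(49/5): 49 mod 5 = 4, so (49/5) = (4/5)
factor out 2^2: 4 = 2^2·1; with 5 mod 8 = 5, (2/5) = -1; sign now +1; continue with (1/5)
reached (1/5) = 1, so the symbol is +1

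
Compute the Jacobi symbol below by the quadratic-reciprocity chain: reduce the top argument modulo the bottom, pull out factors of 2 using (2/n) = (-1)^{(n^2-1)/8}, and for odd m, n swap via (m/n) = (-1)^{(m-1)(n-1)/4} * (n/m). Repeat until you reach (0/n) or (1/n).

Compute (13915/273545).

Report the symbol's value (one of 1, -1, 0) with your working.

reciprocity: (13915/273545) = +1·(273545/13915) since 13915 mod 4 = 3, 273545 mod 4 = 1; sign now +1
(273545/13915) = (9160/13915)   [reduce mod 13915]
9160 = 2^3·1145; (2/13915) = -1 since 13915 mod 8 = 3, so (9160/13915) = (-1)^3·(1145/13915); sign now -1
reciprocity: (1145/13915) = +1·(13915/1145) since 1145 mod 4 = 1, 13915 mod 4 = 3; sign now -1
(13915/1145) = (175/1145)   [reduce mod 1145]
reciprocity: (175/1145) = +1·(1145/175) since 175 mod 4 = 3, 1145 mod 4 = 1; sign now -1
(1145/175) = (95/175)   [reduce mod 175]
reciprocity: (95/175) = -1·(175/95) since 95 mod 4 = 3, 175 mod 4 = 3; sign now +1
(175/95) = (80/95)   [reduce mod 95]
80 = 2^4·5; (2/95) = +1 since 95 mod 8 = 7, so (80/95) = (+1)^4·(5/95); sign now +1
reciprocity: (5/95) = +1·(95/5) since 5 mod 4 = 1, 95 mod 4 = 3; sign now +1
(95/5) = (0/5)   [reduce mod 5]
(0/5) = 0   [gcd(a, n) > 1]; final value = 0

0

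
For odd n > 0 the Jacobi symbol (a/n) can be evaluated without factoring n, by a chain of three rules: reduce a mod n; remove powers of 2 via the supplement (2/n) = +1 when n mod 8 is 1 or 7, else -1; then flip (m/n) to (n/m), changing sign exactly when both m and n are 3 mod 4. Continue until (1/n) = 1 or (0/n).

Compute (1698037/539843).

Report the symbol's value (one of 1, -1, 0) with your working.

(1698037/539843): 1698037 mod 539843 = 78508, so (1698037/539843) = (78508/539843)
factor out 2^2: 78508 = 2^2·19627; with 539843 mod 8 = 3, (2/539843) = -1; sign now +1; continue with (19627/539843)
flip (19627/539843) -> (539843/19627): both odd, 19627 mod 4 = 3, 539843 mod 4 = 3, so the flip contributes -1; sign now -1
(539843/19627): 539843 mod 19627 = 9914, so (539843/19627) = (9914/19627)
factor out 2^1: 9914 = 2^1·4957; with 19627 mod 8 = 3, (2/19627) = -1; sign now +1; continue with (4957/19627)
flip (4957/19627) -> (19627/4957): both odd, 4957 mod 4 = 1, 19627 mod 4 = 3, so the flip contributes +1; sign now +1
(19627/4957): 19627 mod 4957 = 4756, so (19627/4957) = (4756/4957)
factor out 2^2: 4756 = 2^2·1189; with 4957 mod 8 = 5, (2/4957) = -1; sign now +1; continue with (1189/4957)
flip (1189/4957) -> (4957/1189): both odd, 1189 mod 4 = 1, 4957 mod 4 = 1, so the flip contributes +1; sign now +1
(4957/1189): 4957 mod 1189 = 201, so (4957/1189) = (201/1189)
flip (201/1189) -> (1189/201): both odd, 201 mod 4 = 1, 1189 mod 4 = 1, so the flip contributes +1; sign now +1
(1189/201): 1189 mod 201 = 184, so (1189/201) = (184/201)
factor out 2^3: 184 = 2^3·23; with 201 mod 8 = 1, (2/201) = +1; sign now +1; continue with (23/201)
flip (23/201) -> (201/23): both odd, 23 mod 4 = 3, 201 mod 4 = 1, so the flip contributes +1; sign now +1
(201/23): 201 mod 23 = 17, so (201/23) = (17/23)
flip (17/23) -> (23/17): both odd, 17 mod 4 = 1, 23 mod 4 = 3, so the flip contributes +1; sign now +1
(23/17): 23 mod 17 = 6, so (23/17) = (6/17)
factor out 2^1: 6 = 2^1·3; with 17 mod 8 = 1, (2/17) = +1; sign now +1; continue with (3/17)
flip (3/17) -> (17/3): both odd, 3 mod 4 = 3, 17 mod 4 = 1, so the flip contributes +1; sign now +1
(17/3): 17 mod 3 = 2, so (17/3) = (2/3)
factor out 2^1: 2 = 2^1·1; with 3 mod 8 = 3, (2/3) = -1; sign now -1; continue with (1/3)
reached (1/3) = 1, so the symbol is -1

-1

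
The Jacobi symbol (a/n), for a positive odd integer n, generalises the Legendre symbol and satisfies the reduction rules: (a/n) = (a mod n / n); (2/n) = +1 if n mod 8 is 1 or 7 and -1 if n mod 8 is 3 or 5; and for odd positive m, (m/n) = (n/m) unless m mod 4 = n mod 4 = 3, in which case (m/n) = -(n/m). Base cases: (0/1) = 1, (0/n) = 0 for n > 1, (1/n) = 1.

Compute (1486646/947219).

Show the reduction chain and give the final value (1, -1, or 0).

(1486646/947219): 1486646 mod 947219 = 539427, so (1486646/947219) = (539427/947219)
flip (539427/947219) -> (947219/539427): both odd, 539427 mod 4 = 3, 947219 mod 4 = 3, so the flip contributes -1; sign now -1
(947219/539427): 947219 mod 539427 = 407792, so (947219/539427) = (407792/539427)
factor out 2^4: 407792 = 2^4·25487; with 539427 mod 8 = 3, (2/539427) = -1; sign now -1; continue with (25487/539427)
flip (25487/539427) -> (539427/25487): both odd, 25487 mod 4 = 3, 539427 mod 4 = 3, so the flip contributes -1; sign now +1
(539427/25487): 539427 mod 25487 = 4200, so (539427/25487) = (4200/25487)
factor out 2^3: 4200 = 2^3·525; with 25487 mod 8 = 7, (2/25487) = +1; sign now +1; continue with (525/25487)
flip (525/25487) -> (25487/525): both odd, 525 mod 4 = 1, 25487 mod 4 = 3, so the flip contributes +1; sign now +1
(25487/525): 25487 mod 525 = 287, so (25487/525) = (287/525)
flip (287/525) -> (525/287): both odd, 287 mod 4 = 3, 525 mod 4 = 1, so the flip contributes +1; sign now +1
(525/287): 525 mod 287 = 238, so (525/287) = (238/287)
factor out 2^1: 238 = 2^1·119; with 287 mod 8 = 7, (2/287) = +1; sign now +1; continue with (119/287)
flip (119/287) -> (287/119): both odd, 119 mod 4 = 3, 287 mod 4 = 3, so the flip contributes -1; sign now -1
(287/119): 287 mod 119 = 49, so (287/119) = (49/119)
flip (49/119) -> (119/49): both odd, 49 mod 4 = 1, 119 mod 4 = 3, so the flip contributes +1; sign now -1
(119/49): 119 mod 49 = 21, so (119/49) = (21/49)
flip (21/49) -> (49/21): both odd, 21 mod 4 = 1, 49 mod 4 = 1, so the flip contributes +1; sign now -1
(49/21): 49 mod 21 = 7, so (49/21) = (7/21)
flip (7/21) -> (21/7): both odd, 7 mod 4 = 3, 21 mod 4 = 1, so the flip contributes +1; sign now -1
(21/7): 21 mod 7 = 0, so (21/7) = (0/7)
reached (0/7); gcd(a, n) > 1, so (0/7) = 0 and the symbol is 0

0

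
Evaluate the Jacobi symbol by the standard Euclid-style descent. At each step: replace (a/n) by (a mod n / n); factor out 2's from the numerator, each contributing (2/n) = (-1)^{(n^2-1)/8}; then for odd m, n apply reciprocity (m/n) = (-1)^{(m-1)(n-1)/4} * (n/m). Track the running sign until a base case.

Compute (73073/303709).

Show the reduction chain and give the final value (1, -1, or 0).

flip (73073/303709) -> (303709/73073): both odd, 73073 mod 4 = 1, 303709 mod 4 = 1, so the flip contributes +1; sign now +1
(303709/73073): 303709 mod 73073 = 11417, so (303709/73073) = (11417/73073)
flip (11417/73073) -> (73073/11417): both odd, 11417 mod 4 = 1, 73073 mod 4 = 1, so the flip contributes +1; sign now +1
(73073/11417): 73073 mod 11417 = 4571, so (73073/11417) = (4571/11417)
flip (4571/11417) -> (11417/4571): both odd, 4571 mod 4 = 3, 11417 mod 4 = 1, so the flip contributes +1; sign now +1
(11417/4571): 11417 mod 4571 = 2275, so (11417/4571) = (2275/4571)
flip (2275/4571) -> (4571/2275): both odd, 2275 mod 4 = 3, 4571 mod 4 = 3, so the flip contributes -1; sign now -1
(4571/2275): 4571 mod 2275 = 21, so (4571/2275) = (21/2275)
flip (21/2275) -> (2275/21): both odd, 21 mod 4 = 1, 2275 mod 4 = 3, so the flip contributes +1; sign now -1
(2275/21): 2275 mod 21 = 7, so (2275/21) = (7/21)
flip (7/21) -> (21/7): both odd, 7 mod 4 = 3, 21 mod 4 = 1, so the flip contributes +1; sign now -1
(21/7): 21 mod 7 = 0, so (21/7) = (0/7)
reached (0/7); gcd(a, n) > 1, so (0/7) = 0 and the symbol is 0

0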